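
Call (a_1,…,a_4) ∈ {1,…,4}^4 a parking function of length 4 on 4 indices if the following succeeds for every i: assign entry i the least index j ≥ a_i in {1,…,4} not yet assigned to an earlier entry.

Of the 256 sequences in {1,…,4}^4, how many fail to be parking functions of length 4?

|PF(4,4)| = (4+1−4)·(4+1)^{4−1} = 1·125 = 125 (Pollak)
Example (4,3,4,2) → sorted (2,3,4,4): b_1=2>1, not a PF.
So 256 − 125 = 131 fail.

131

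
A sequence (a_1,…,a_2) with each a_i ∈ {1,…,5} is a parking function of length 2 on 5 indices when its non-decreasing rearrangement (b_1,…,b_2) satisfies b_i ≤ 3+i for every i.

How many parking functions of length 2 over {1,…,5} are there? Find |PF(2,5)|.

24

#PF = (5+1−2)·(5+1)^{2−1} = 4·6 = 24
Check (4,1) → sorted (1,4): b_i ≤ 3+i ∀i, a PF.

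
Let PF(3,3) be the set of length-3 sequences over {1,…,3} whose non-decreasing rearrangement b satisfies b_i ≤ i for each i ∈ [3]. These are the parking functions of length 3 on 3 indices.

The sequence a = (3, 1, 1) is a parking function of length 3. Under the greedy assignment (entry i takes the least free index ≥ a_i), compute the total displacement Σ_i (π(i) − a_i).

1

Σπ = 3·4/2 = 6 (π permutes [3]); Σa = 3+1+1 = 5; disp = 6−5 = 1.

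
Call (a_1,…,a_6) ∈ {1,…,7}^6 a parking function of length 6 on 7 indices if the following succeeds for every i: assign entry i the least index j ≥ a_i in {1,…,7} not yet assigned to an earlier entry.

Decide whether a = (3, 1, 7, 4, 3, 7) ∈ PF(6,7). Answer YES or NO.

Rearranged: b = (1, 3, 3, 4, 7, 7).
  b_1=1 ≤ 2
  b_2=3 ≤ 3
  b_3=3 ≤ 4
  b_4=4 ≤ 5
  b_5=7 > 6
  fails at i=5 ⇒ NO

NO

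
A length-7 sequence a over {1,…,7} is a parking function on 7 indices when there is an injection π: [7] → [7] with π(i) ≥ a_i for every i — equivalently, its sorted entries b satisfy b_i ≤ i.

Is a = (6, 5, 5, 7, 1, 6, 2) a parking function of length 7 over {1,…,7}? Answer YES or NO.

NO

Rearranged: b = (1, 2, 5, 5, 6, 6, 7).
  b_1=1 ≤ 1
  b_2=2 ≤ 2
  b_3=5 > 3
  fails at i=3 ⇒ NO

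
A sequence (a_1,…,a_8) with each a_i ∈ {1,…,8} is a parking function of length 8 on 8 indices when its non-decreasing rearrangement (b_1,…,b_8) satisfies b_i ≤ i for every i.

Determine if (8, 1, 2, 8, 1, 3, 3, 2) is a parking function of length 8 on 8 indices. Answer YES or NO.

NO

Order a: b = (1, 1, 2, 2, 3, 3, 8, 8).
  b_1=1 ≤ 1
  b_2=1 ≤ 2
  b_3=2 ≤ 3
  b_4=2 ≤ 4
  b_5=3 ≤ 5
  b_6=3 ≤ 6
  b_7=8 > 7
  fails at i=7 ⇒ NO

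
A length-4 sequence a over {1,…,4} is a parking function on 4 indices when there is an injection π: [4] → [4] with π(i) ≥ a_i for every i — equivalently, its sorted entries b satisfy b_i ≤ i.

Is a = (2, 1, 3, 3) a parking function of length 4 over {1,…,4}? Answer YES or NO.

YES

Sorted: b = (1, 2, 3, 3).
  b_1=1 ≤ 1
  b_2=2 ≤ 2
  b_3=3 ≤ 3
  b_4=3 ≤ 4
All bounds hold ⇒ YES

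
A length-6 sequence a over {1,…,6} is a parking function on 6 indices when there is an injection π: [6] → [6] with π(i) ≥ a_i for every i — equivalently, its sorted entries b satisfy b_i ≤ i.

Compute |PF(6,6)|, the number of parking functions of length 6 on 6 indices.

#PF = (6+1−6)·(6+1)^{6−1} = 1·16807 = 16807 (Pollak)
Check (1,6,5,2,2,4) → sorted (1,2,2,4,5,6): b_i ≤ i ∀i, a PF.

16807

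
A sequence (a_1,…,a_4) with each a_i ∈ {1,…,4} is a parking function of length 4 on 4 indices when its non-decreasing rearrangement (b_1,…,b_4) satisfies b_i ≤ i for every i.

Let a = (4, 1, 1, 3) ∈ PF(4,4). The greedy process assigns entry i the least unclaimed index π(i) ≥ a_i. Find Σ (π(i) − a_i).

Σπ(i) = 1+…+4 = 10; Σa = 4+1+1+3 = 9; disp = 10−9 = 1.

1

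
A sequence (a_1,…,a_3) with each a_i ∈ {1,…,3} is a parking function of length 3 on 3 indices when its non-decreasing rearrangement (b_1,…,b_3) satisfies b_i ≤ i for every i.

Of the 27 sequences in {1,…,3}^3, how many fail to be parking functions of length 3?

11

|PF| = (3+1−3)·(3+1)^{3−1} = 1·16 = 16 (Konheim–Weiss)
Check (3,3,3) → sorted (3,3,3): b_1=3>1, not a PF.
Total 27; non-PF = 27−16 = 11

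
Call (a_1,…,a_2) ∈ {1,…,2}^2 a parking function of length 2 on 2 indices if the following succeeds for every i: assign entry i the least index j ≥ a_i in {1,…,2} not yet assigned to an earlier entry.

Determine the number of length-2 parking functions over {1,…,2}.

Count = (2−2+1)·(2+1)^(2−1) = 1 · 3 = 3
One tuple (1,2) → sorted (1,2): b_i ≤ i ∀i, a PF.

3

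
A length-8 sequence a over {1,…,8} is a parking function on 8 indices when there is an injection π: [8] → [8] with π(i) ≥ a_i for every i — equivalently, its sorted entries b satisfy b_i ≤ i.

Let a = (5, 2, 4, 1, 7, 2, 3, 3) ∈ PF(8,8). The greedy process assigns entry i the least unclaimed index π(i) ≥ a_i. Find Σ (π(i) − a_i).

9

Σπ = 36 ({1..8} each once); Σa = 5+2+4+1+7+2+3+3 = 27; disp = 36−27 = 9.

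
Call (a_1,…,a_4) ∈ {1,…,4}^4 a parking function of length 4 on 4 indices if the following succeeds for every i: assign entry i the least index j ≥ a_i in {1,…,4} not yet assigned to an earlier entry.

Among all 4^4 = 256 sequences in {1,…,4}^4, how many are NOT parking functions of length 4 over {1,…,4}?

131

#PF = (4+1−4)·(4+1)^{4−1} = 1 · 125 = 125 (Pollak)
E.g. (4,3,4,1) → sorted (1,3,4,4): b_2=3>2, not a PF.
4^4 − 125 = 256 − 125 = 131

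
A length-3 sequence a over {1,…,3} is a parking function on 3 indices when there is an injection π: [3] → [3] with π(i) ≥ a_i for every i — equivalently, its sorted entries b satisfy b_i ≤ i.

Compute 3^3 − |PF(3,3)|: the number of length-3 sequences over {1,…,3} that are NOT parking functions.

11

|PF| = 1·4^2 = 1 · 16 = 16 (Konheim–Weiss)
E.g. (3,2,3) → sorted (2,3,3): b_1=2>1, not a PF.
3^3 − 16 = 27 − 16 = 11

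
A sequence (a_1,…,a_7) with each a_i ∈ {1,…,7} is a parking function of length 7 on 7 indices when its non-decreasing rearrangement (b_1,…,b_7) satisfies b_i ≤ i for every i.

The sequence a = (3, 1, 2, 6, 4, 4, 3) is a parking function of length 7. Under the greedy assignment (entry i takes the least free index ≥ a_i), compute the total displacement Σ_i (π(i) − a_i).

5

Σπ = 7·8/2 = 28 (π permutes [7]); Σa = 3+1+2+6+4+4+3 = 23; disp = 28−23 = 5.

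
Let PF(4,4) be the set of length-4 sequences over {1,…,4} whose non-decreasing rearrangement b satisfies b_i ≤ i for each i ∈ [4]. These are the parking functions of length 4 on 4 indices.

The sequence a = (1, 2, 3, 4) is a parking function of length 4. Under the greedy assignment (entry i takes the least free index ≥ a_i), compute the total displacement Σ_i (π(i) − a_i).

Σπ = 10 ({1..4} each once); Σa = 1+2+3+4 = 10; disp = 10−10 = 0.

0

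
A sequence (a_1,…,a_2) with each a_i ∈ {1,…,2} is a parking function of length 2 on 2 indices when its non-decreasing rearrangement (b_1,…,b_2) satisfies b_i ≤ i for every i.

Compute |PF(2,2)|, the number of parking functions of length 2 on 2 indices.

|PF(2,2)| = 1·3^1 = 1×3 = 3 [KW]
E.g. (2,1) → sorted (1,2): b_i ≤ i ∀i, a PF.

3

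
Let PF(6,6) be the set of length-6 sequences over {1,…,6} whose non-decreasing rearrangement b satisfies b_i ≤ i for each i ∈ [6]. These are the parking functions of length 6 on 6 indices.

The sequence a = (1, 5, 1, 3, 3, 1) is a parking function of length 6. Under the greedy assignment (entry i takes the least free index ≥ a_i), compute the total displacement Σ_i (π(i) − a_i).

7

Σπ(i) = 1+…+6 = 21; Σa = 1+5+1+3+3+1 = 14; disp = 21−14 = 7.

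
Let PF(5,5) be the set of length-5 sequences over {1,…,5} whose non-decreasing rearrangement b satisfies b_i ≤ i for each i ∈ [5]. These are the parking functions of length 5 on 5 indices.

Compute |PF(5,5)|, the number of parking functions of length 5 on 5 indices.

1296

|PF(5,5)| = (5−5+1)·(5+1)^(5−1) = 1 · 1296 = 1296 (Pollak)
Check (1,2,5,4,1) → sorted (1,1,2,4,5): b_i ≤ i ∀i, a PF.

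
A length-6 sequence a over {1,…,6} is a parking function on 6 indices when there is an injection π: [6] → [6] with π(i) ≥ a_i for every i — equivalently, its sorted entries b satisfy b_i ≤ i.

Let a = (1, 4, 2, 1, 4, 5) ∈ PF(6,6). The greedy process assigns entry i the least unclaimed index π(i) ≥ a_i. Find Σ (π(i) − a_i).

4

Σπ = 21 ({1..6} each once); Σa = 1+4+2+1+4+5 = 17; disp = 21−17 = 4.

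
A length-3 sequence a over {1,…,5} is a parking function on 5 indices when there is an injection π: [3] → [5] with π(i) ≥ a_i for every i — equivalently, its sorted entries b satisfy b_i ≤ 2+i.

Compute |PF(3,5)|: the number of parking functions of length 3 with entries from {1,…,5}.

Count = (5+1−3)·(5+1)^{3−1} = 3 · 36 = 108
Example (4,3,1) → sorted (1,3,4): b_i ≤ 2+i ∀i, a PF.

108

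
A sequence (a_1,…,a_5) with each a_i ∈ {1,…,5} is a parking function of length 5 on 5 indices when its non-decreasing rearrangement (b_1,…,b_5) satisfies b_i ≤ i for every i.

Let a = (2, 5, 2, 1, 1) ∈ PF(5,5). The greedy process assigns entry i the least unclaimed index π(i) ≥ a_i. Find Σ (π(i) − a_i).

4

Σπ = 15 ({1..5} each once); Σa = 2+5+2+1+1 = 11; disp = 15−11 = 4.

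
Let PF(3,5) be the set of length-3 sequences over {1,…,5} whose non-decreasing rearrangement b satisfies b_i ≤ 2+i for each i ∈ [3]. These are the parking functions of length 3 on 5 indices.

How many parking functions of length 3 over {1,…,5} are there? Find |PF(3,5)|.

108

|PF| = 3·6^2 = 3×36 = 108
E.g. (1,4,5) → sorted (1,4,5): b_i ≤ 2+i ∀i, a PF.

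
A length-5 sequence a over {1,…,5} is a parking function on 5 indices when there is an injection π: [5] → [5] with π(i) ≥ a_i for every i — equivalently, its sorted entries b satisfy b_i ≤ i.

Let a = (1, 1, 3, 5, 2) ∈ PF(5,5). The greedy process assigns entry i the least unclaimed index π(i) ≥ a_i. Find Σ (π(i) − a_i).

3

Σπ = 5·6/2 = 15 (π permutes [5]); Σa = 1+1+3+5+2 = 12; disp = 15−12 = 3.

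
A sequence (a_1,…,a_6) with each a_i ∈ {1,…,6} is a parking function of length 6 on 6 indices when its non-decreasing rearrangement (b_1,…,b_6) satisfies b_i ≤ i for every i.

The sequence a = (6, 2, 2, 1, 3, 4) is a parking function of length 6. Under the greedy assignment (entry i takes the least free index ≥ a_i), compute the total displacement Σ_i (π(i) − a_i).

3

Σπ = 21 ({1..6} each once); Σa = 6+2+2+1+3+4 = 18; disp = 21−18 = 3.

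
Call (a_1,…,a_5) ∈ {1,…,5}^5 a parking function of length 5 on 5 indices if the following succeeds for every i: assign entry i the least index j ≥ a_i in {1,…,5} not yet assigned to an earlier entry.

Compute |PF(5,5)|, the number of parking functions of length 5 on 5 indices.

1296

Count = 1·6^4 = 1 · 1296 = 1296 (Konheim–Weiss)
Check (5,1,4,2,2) → sorted (1,2,2,4,5): b_i ≤ i ∀i, a PF.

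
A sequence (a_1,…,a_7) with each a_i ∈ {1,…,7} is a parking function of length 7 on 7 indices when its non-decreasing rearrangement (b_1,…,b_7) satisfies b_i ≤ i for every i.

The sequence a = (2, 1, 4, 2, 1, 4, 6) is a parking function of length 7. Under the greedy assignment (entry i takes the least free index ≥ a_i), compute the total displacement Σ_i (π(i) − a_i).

8

Σπ = 7·8/2 = 28 (π permutes [7]); Σa = 2+1+4+2+1+4+6 = 20; disp = 28−20 = 8.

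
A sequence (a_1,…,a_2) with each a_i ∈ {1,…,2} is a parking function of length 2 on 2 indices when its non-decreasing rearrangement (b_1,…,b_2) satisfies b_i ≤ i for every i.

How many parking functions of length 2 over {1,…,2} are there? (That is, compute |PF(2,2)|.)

#PF = 1·3^1 = 1·3 = 3 (Pollak)
One tuple (1,1) → sorted (1,1): b_i ≤ i ∀i, a PF.

3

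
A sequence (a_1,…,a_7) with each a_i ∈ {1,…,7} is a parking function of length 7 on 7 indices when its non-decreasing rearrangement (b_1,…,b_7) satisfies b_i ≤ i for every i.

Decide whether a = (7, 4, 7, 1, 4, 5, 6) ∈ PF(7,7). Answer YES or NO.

Sorted: b = (1, 4, 4, 5, 6, 7, 7).
  b_1=1 ≤ 1
  b_2=4 > 2
  fails at i=2 ⇒ NO

NO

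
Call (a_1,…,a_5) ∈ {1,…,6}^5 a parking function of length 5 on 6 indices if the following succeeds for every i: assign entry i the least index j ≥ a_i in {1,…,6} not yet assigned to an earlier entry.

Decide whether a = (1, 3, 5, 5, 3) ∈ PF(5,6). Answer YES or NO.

YES

Sorted: b = (1, 3, 3, 5, 5).
  b_1=1 ≤ 2
  b_2=3 ≤ 3
  b_3=3 ≤ 4
  b_4=5 ≤ 5
  b_5=5 ≤ 6
All bounds hold ⇒ YES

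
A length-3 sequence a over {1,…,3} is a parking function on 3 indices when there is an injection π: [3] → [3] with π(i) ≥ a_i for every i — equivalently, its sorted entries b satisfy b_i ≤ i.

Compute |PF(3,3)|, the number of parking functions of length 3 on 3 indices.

#PF = 1·4^2 = 1×16 = 16 [KW]
E.g. (2,3,1) → sorted (1,2,3): b_i ≤ i ∀i, a PF.

16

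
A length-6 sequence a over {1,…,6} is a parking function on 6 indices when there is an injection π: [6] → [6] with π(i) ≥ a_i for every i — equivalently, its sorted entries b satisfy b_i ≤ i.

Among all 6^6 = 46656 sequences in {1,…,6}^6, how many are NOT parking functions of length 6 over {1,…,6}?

29849

#PF = 1·7^5 = 1 · 16807 = 16807
One tuple (1,4,5,6,4,4) → sorted (1,4,4,4,5,6): b_2=4>2, not a PF.
Total 46656; non-PF = 46656−16807 = 29849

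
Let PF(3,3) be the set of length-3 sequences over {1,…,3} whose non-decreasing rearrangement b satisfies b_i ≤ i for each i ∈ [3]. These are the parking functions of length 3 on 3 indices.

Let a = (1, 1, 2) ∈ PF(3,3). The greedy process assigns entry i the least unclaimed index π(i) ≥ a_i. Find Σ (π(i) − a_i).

2

Σπ = 3·4/2 = 6 (π permutes [3]); Σa = 1+1+2 = 4; disp = 6−4 = 2.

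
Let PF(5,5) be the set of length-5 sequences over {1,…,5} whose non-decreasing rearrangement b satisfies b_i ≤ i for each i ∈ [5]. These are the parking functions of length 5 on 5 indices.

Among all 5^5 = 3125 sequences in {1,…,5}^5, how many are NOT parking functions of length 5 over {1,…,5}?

|PF| = (5−5+1)·(5+1)^(5−1) = 1 · 1296 = 1296 (Pollak)
Check (3,4,4,5,3) → sorted (3,3,4,4,5): b_1=3>1, not a PF.
So 3125 − 1296 = 1829 fail.

1829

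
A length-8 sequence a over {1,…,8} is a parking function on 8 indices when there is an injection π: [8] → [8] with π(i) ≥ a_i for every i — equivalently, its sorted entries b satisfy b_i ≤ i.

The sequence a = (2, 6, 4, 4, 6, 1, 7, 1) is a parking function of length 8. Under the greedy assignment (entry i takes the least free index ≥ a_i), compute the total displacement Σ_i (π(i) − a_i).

5

Σπ = 8·9/2 = 36 (π permutes [8]); Σa = 2+6+4+4+6+1+7+1 = 31; disp = 36−31 = 5.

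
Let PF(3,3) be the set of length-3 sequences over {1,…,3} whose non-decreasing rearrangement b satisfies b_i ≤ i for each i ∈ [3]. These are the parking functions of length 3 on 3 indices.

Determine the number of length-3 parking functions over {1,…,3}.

16

|PF(3,3)| = 1·4^2 = 1·16 = 16 (Konheim–Weiss)
One tuple (3,1,1) → sorted (1,1,3): b_i ≤ i ∀i, a PF.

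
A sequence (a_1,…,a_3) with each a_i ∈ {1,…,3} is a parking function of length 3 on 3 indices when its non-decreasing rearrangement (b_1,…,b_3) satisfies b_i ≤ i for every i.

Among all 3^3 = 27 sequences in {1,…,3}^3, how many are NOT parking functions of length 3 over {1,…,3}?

11

#PF = (3−3+1)·(3+1)^(3−1) = 1·16 = 16
One tuple (3,3,3) → sorted (3,3,3): b_1=3>1, not a PF.
So 27 − 16 = 11 fail.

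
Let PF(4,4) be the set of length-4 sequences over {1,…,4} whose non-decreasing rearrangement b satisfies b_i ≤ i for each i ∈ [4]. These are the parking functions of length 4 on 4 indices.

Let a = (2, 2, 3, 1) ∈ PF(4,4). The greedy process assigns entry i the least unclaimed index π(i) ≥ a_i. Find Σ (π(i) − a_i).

2

Σπ = 10 ({1..4} each once); Σa = 2+2+3+1 = 8; disp = 10−8 = 2.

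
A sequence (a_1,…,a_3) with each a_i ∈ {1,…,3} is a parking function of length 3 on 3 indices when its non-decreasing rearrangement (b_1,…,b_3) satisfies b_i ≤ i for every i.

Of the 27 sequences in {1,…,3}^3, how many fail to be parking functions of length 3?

Count = (4−3)·4^(3−1) = 1·16 = 16 [KW]
Example (3,2,3) → sorted (2,3,3): b_1=2>1, not a PF.
So 27 − 16 = 11 fail.

11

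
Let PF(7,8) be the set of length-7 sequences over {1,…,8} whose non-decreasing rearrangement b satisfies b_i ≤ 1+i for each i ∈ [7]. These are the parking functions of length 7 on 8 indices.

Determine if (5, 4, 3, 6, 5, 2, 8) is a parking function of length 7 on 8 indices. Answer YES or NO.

Order a: b = (2, 3, 4, 5, 5, 6, 8).
  b_1=2 ≤ 2
  b_2=3 ≤ 3
  b_3=4 ≤ 4
  b_4=5 ≤ 5
  b_5=5 ≤ 6
  b_6=6 ≤ 7
  b_7=8 ≤ 8
All bounds hold ⇒ YES

YES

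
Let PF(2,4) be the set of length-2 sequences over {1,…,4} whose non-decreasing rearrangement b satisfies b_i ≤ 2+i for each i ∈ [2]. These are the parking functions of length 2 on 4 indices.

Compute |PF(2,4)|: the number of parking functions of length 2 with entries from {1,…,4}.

|PF(2,4)| = (5−2)·5^(2−1) = 3 · 5 = 15 [KW]
Example (4,2) → sorted (2,4): b_i ≤ 2+i ∀i, a PF.

15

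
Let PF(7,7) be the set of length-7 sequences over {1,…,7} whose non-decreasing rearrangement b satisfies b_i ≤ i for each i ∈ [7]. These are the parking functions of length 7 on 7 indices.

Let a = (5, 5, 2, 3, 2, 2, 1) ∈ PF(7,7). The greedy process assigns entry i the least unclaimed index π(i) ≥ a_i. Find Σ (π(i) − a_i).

8

Σπ = 28 ({1..7} each once); Σa = 5+5+2+3+2+2+1 = 20; disp = 28−20 = 8.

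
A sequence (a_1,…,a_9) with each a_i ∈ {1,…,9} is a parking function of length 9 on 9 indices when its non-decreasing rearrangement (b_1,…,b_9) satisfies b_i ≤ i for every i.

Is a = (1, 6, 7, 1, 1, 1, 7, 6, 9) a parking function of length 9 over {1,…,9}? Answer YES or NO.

NO

Order a: b = (1, 1, 1, 1, 6, 6, 7, 7, 9).
  b_1=1 ≤ 1
  b_2=1 ≤ 2
  b_3=1 ≤ 3
  b_4=1 ≤ 4
  b_5=6 > 5
  fails at i=5 ⇒ NO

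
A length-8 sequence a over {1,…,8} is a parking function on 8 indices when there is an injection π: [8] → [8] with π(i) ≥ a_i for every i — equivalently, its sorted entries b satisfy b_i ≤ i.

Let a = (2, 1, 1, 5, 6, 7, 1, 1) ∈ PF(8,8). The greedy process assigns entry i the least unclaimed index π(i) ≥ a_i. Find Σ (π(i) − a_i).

Σπ = 36 ({1..8} each once); Σa = 2+1+1+5+6+7+1+1 = 24; disp = 36−24 = 12.

12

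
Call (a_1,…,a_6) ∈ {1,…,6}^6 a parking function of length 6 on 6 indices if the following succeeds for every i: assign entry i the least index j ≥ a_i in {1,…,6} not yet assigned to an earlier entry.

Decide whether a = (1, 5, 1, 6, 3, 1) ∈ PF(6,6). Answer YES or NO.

Sorted: b = (1, 1, 1, 3, 5, 6).
  b_1=1 ≤ 1
  b_2=1 ≤ 2
  b_3=1 ≤ 3
  b_4=3 ≤ 4
  b_5=5 ≤ 5
  b_6=6 ≤ 6
All bounds hold ⇒ YES

YES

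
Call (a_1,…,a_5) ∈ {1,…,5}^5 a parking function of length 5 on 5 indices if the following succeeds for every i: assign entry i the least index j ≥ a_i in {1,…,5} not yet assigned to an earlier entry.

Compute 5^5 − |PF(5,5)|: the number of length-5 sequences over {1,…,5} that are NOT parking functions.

1829

|PF| = (5−5+1)·(5+1)^(5−1) = 1 · 1296 = 1296
Example (4,5,4,2,5) → sorted (2,4,4,5,5): b_1=2>1, not a PF.
So 3125 − 1296 = 1829 fail.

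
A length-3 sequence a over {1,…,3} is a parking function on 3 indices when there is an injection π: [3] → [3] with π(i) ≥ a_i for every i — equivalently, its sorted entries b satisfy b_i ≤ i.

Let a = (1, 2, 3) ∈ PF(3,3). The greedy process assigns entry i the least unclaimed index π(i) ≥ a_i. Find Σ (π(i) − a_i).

0

Σπ = 3·4/2 = 6 (π permutes [3]); Σa = 1+2+3 = 6; disp = 6−6 = 0.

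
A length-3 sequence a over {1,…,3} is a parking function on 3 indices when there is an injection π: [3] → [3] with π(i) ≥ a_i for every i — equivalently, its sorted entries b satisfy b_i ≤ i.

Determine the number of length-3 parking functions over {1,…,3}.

|PF| = (4−3)·4^(3−1) = 1·16 = 16 (Pollak)
One tuple (1,1,3) → sorted (1,1,3): b_i ≤ i ∀i, a PF.

16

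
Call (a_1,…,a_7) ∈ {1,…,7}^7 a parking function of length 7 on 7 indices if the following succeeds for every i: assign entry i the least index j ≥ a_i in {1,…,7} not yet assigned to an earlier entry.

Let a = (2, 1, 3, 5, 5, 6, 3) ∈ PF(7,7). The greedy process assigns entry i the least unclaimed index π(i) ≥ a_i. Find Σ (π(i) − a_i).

3

Σπ = 7·8/2 = 28 (π permutes [7]); Σa = 2+1+3+5+5+6+3 = 25; disp = 28−25 = 3.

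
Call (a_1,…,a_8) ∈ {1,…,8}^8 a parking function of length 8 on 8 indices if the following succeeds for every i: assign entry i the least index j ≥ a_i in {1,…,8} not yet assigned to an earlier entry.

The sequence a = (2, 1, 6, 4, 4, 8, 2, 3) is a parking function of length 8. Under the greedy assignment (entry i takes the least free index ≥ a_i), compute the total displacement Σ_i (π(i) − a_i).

Σπ = 36 ({1..8} each once); Σa = 2+1+6+4+4+8+2+3 = 30; disp = 36−30 = 6.

6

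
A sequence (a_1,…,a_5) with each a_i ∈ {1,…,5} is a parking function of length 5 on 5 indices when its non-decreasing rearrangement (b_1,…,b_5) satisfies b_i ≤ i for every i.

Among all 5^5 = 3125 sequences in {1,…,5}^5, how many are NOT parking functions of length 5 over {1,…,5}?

#PF = (5+1−5)·(5+1)^{5−1} = 1×1296 = 1296 (Konheim–Weiss)
E.g. (5,4,4,4,4) → sorted (4,4,4,4,5): b_1=4>1, not a PF.
Total 3125; non-PF = 3125−1296 = 1829

1829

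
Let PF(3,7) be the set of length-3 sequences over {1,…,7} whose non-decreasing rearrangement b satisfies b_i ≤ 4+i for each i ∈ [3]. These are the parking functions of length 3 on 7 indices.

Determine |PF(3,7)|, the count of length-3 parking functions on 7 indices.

|PF| = (8−3)·8^(3−1) = 5·64 = 320 (Konheim–Weiss)
E.g. (2,7,3) → sorted (2,3,7): b_i ≤ 4+i ∀i, a PF.

320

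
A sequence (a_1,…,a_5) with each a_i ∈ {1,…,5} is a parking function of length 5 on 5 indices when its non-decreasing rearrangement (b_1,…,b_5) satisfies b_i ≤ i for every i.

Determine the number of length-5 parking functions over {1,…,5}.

1296

#PF = (5−5+1)·(5+1)^(5−1) = 1·1296 = 1296 (Pollak)
Check (2,4,3,1,4) → sorted (1,2,3,4,4): b_i ≤ i ∀i, a PF.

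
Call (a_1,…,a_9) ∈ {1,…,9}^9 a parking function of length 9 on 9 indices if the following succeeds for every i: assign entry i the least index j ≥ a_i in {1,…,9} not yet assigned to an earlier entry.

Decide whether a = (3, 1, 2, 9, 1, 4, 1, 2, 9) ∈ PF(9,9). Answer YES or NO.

NO

Sorted: b = (1, 1, 1, 2, 2, 3, 4, 9, 9).
  b_1=1 ≤ 1
  b_2=1 ≤ 2
  b_3=1 ≤ 3
  b_4=2 ≤ 4
  b_5=2 ≤ 5
  b_6=3 ≤ 6
  b_7=4 ≤ 7
  b_8=9 > 8
  fails at i=8 ⇒ NO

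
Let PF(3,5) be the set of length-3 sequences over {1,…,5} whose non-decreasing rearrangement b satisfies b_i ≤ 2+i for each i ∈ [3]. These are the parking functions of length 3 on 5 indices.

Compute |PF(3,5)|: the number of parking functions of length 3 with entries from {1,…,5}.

108

#PF = (5−3+1)·(5+1)^(3−1) = 3·36 = 108 (Pollak)
One tuple (3,4,3) → sorted (3,3,4): b_i ≤ 2+i ∀i, a PF.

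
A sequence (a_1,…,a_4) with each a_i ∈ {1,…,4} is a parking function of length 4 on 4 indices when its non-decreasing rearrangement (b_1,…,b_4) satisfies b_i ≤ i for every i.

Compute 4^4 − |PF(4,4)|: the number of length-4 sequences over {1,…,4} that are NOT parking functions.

131

|PF(4,4)| = (5−4)·5^(4−1) = 1·125 = 125 (Konheim–Weiss)
Check (3,4,3,4) → sorted (3,3,4,4): b_1=3>1, not a PF.
So 256 − 125 = 131 fail.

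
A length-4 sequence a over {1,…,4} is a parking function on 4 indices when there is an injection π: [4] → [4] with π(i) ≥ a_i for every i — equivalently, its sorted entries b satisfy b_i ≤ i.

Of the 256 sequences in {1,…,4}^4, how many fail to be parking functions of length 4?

131

|PF| = (5−4)·5^(4−1) = 1·125 = 125 [KW]
Check (3,1,3,3) → sorted (1,3,3,3): b_2=3>2, not a PF.
Total 256; non-PF = 256−125 = 131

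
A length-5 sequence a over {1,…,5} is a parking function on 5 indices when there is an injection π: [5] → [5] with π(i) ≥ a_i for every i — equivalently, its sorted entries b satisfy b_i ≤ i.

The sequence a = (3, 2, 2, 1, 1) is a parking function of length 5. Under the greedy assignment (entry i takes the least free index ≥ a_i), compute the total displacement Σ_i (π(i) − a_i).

6

Σπ = 5·6/2 = 15 (π permutes [5]); Σa = 3+2+2+1+1 = 9; disp = 15−9 = 6.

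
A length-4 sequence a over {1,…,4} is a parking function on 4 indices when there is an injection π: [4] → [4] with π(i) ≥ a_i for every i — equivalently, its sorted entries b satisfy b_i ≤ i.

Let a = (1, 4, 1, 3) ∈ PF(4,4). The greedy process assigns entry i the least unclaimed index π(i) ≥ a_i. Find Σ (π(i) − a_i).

1

Σπ(i) = 1+…+4 = 10; Σa = 1+4+1+3 = 9; disp = 10−9 = 1.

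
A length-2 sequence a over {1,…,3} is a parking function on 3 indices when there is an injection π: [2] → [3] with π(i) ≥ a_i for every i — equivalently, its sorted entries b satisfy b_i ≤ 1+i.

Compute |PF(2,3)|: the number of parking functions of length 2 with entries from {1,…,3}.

8

Count = (4−2)·4^(2−1) = 2 · 4 = 8 (Pollak)
Check (2,3) → sorted (2,3): b_i ≤ 1+i ∀i, a PF.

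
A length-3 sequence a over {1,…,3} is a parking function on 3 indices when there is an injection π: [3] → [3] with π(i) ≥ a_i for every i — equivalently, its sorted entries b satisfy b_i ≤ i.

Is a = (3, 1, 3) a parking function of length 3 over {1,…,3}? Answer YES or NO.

NO

Order a: b = (1, 3, 3).
  b_1=1 ≤ 1
  b_2=3 > 2
  fails at i=2 ⇒ NO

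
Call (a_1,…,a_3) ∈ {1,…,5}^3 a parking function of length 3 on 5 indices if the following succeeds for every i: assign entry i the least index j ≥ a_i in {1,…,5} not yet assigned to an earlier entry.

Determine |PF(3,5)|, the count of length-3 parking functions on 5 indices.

|PF| = (5−3+1)·(5+1)^(3−1) = 3·36 = 108 (Pollak)
Example (5,2,2) → sorted (2,2,5): b_i ≤ 2+i ∀i, a PF.

108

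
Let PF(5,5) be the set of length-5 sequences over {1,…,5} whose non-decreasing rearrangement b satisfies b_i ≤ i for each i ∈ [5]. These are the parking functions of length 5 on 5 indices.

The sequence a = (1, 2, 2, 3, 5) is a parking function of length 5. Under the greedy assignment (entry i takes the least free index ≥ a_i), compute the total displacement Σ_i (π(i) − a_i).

Σπ = 15 ({1..5} each once); Σa = 1+2+2+3+5 = 13; disp = 15−13 = 2.

2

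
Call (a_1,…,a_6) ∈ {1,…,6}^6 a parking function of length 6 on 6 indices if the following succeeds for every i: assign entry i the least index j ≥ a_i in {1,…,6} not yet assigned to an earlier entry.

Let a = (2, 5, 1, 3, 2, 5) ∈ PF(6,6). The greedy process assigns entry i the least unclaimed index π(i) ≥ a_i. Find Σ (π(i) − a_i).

3

Σπ(i) = 1+…+6 = 21; Σa = 2+5+1+3+2+5 = 18; disp = 21−18 = 3.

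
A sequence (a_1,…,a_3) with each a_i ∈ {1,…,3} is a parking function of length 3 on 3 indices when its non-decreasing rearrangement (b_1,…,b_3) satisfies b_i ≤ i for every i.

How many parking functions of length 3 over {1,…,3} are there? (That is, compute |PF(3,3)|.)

16

|PF| = (3−3+1)·(3+1)^(3−1) = 1×16 = 16
E.g. (1,1,1) → sorted (1,1,1): b_i ≤ i ∀i, a PF.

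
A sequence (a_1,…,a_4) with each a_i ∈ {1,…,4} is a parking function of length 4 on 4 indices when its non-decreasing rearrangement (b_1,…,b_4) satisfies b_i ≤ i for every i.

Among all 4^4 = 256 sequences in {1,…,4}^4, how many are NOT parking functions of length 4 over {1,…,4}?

131

Count = (4+1−4)·(4+1)^{4−1} = 1·125 = 125 (Pollak)
Check (3,2,3,3) → sorted (2,3,3,3): b_1=2>1, not a PF.
4^4 − 125 = 256 − 125 = 131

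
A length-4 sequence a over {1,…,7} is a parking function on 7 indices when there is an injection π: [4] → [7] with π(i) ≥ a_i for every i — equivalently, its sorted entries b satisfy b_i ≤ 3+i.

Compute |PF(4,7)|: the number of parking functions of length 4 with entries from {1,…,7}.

2048

#PF = 4·8^3 = 4·512 = 2048 [KW]
Example (5,4,4,7) → sorted (4,4,5,7): b_i ≤ 3+i ∀i, a PF.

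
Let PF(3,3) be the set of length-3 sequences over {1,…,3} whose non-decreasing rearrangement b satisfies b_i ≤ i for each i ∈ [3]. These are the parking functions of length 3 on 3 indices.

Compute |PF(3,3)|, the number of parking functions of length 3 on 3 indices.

|PF| = (4−3)·4^(3−1) = 1 · 16 = 16
E.g. (2,1,1) → sorted (1,1,2): b_i ≤ i ∀i, a PF.

16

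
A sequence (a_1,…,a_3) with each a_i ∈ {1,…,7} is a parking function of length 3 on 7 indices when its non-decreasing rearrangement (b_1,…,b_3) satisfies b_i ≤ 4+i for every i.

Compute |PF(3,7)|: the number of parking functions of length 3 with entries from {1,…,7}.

320

|PF(3,7)| = 5·8^2 = 5×64 = 320 (Konheim–Weiss)
One tuple (7,3,3) → sorted (3,3,7): b_i ≤ 4+i ∀i, a PF.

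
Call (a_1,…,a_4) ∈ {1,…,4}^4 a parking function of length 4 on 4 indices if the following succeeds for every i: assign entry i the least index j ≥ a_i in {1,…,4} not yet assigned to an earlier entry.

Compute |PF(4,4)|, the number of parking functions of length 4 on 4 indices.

125

|PF(4,4)| = 1·5^3 = 1·125 = 125 (Pollak)
E.g. (2,3,4,1) → sorted (1,2,3,4): b_i ≤ i ∀i, a PF.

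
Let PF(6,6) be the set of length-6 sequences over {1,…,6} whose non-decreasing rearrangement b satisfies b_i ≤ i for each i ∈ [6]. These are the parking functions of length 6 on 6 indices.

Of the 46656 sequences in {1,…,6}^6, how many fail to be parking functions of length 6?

Count = (7−6)·7^(6−1) = 1×16807 = 16807
Check (5,6,6,1,5,5) → sorted (1,5,5,5,6,6): b_2=5>2, not a PF.
So 46656 − 16807 = 29849 fail.

29849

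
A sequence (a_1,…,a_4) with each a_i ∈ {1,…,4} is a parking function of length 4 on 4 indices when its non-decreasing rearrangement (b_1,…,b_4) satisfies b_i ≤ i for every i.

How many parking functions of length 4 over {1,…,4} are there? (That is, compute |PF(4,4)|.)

|PF| = (4+1−4)·(4+1)^{4−1} = 1 · 125 = 125 [KW]
E.g. (3,2,4,1) → sorted (1,2,3,4): b_i ≤ i ∀i, a PF.

125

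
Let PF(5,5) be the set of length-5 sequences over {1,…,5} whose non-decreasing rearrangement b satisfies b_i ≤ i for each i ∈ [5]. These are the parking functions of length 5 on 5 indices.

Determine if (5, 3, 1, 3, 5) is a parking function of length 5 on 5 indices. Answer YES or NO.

Rearranged: b = (1, 3, 3, 5, 5).
  b_1=1 ≤ 1
  b_2=3 > 2
  fails at i=2 ⇒ NO

NO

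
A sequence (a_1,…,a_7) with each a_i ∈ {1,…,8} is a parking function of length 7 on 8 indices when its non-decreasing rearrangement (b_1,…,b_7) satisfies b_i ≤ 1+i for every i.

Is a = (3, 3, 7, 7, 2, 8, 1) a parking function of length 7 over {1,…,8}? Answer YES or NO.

Order a: b = (1, 2, 3, 3, 7, 7, 8).
  b_1=1 ≤ 2
  b_2=2 ≤ 3
  b_3=3 ≤ 4
  b_4=3 ≤ 5
  b_5=7 > 6
  fails at i=5 ⇒ NO

NO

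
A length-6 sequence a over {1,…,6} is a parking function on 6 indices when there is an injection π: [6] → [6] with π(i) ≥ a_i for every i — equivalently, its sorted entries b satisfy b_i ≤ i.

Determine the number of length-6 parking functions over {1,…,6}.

Count = (6−6+1)·(6+1)^(6−1) = 1·16807 = 16807 (Konheim–Weiss)
Check (1,5,4,1,4,1) → sorted (1,1,1,4,4,5): b_i ≤ i ∀i, a PF.

16807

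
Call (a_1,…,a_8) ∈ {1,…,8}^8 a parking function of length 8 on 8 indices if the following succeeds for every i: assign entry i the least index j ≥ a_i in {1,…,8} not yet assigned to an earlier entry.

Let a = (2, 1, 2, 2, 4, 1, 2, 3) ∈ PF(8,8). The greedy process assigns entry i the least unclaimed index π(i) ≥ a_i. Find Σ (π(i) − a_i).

19

Σπ = 36 ({1..8} each once); Σa = 2+1+2+2+4+1+2+3 = 17; disp = 36−17 = 19.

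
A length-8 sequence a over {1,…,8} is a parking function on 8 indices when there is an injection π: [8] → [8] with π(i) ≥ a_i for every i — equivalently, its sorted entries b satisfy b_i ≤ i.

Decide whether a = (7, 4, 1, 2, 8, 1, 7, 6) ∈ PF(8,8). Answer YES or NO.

NO

Sorted: b = (1, 1, 2, 4, 6, 7, 7, 8).
  b_1=1 ≤ 1
  b_2=1 ≤ 2
  b_3=2 ≤ 3
  b_4=4 ≤ 4
  b_5=6 > 5
  fails at i=5 ⇒ NO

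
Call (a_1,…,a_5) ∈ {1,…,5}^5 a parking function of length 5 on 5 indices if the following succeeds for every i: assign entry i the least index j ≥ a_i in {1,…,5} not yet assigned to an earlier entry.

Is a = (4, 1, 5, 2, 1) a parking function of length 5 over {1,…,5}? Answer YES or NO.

YES

Sorted: b = (1, 1, 2, 4, 5).
  b_1=1 ≤ 1
  b_2=1 ≤ 2
  b_3=2 ≤ 3
  b_4=4 ≤ 4
  b_5=5 ≤ 5
All bounds hold ⇒ YES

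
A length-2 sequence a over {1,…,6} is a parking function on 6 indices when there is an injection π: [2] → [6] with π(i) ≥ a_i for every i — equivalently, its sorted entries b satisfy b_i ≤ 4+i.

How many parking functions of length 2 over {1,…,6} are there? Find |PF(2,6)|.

35

#PF = (7−2)·7^(2−1) = 5·7 = 35 [KW]
One tuple (3,2) → sorted (2,3): b_i ≤ 4+i ∀i, a PF.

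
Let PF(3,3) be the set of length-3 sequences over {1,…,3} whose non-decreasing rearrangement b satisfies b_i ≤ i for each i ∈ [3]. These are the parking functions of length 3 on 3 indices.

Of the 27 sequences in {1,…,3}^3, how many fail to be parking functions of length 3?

11

|PF(3,3)| = (3+1−3)·(3+1)^{3−1} = 1 · 16 = 16 (Konheim–Weiss)
One tuple (3,3,2) → sorted (2,3,3): b_1=2>1, not a PF.
Total 27; non-PF = 27−16 = 11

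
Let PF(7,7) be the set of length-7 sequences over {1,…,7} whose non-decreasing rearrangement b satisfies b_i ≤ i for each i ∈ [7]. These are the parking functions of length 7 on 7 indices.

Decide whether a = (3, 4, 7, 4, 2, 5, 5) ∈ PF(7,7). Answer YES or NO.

Order a: b = (2, 3, 4, 4, 5, 5, 7).
  b_1=2 > 1
  fails at i=1 ⇒ NO

NO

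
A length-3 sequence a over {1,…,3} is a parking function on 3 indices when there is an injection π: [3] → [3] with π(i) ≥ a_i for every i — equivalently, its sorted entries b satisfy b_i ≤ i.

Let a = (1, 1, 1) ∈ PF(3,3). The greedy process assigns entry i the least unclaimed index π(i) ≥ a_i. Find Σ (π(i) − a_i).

3

Σπ = 3·4/2 = 6 (π permutes [3]); Σa = 1+1+1 = 3; disp = 6−3 = 3.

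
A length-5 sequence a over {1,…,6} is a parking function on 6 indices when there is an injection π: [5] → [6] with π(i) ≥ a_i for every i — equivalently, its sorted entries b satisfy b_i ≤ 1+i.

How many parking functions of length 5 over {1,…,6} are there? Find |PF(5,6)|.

4802

|PF| = (6−5+1)·(6+1)^(5−1) = 2×2401 = 4802
Example (3,4,4,2,3) → sorted (2,3,3,4,4): b_i ≤ 1+i ∀i, a PF.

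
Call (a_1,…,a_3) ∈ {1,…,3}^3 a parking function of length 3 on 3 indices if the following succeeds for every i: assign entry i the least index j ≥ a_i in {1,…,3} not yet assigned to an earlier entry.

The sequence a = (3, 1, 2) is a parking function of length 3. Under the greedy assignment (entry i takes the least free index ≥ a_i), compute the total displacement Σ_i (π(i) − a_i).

0

Σπ = 3·4/2 = 6 (π permutes [3]); Σa = 3+1+2 = 6; disp = 6−6 = 0.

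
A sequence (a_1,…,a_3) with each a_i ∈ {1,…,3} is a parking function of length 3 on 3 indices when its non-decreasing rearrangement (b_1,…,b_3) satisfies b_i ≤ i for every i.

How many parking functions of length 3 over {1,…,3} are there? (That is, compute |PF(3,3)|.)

16

|PF| = 1·4^2 = 1×16 = 16 (Pollak)
Example (1,1,2) → sorted (1,1,2): b_i ≤ i ∀i, a PF.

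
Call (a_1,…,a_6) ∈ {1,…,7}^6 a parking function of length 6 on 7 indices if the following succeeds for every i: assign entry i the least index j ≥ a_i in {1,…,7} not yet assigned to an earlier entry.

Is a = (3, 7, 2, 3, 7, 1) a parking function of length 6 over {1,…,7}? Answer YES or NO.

Order a: b = (1, 2, 3, 3, 7, 7).
  b_1=1 ≤ 2
  b_2=2 ≤ 3
  b_3=3 ≤ 4
  b_4=3 ≤ 5
  b_5=7 > 6
  fails at i=5 ⇒ NO

NO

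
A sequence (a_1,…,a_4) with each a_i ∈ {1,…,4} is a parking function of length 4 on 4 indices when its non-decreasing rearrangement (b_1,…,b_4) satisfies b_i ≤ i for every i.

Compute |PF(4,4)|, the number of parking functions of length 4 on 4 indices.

125

|PF(4,4)| = (4−4+1)·(4+1)^(4−1) = 1 · 125 = 125
E.g. (3,1,3,1) → sorted (1,1,3,3): b_i ≤ i ∀i, a PF.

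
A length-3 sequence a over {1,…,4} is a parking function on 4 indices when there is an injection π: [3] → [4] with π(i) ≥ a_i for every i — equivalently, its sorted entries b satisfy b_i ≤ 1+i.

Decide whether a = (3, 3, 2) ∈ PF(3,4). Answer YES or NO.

Sorted: b = (2, 3, 3).
  b_1=2 ≤ 2
  b_2=3 ≤ 3
  b_3=3 ≤ 4
All bounds hold ⇒ YES

YES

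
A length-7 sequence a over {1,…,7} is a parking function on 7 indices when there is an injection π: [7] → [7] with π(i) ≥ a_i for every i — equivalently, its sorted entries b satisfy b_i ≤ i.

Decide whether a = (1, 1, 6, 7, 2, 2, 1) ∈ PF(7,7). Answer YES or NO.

YES

Order a: b = (1, 1, 1, 2, 2, 6, 7).
  b_1=1 ≤ 1
  b_2=1 ≤ 2
  b_3=1 ≤ 3
  b_4=2 ≤ 4
  b_5=2 ≤ 5
  b_6=6 ≤ 6
  b_7=7 ≤ 7
All bounds hold ⇒ YES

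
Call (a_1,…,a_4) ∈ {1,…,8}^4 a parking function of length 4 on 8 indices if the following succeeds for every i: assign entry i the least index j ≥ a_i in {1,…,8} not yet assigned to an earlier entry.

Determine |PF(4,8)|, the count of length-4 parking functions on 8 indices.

|PF| = (8−4+1)·(8+1)^(4−1) = 5 · 729 = 3645 (Konheim–Weiss)
One tuple (4,3,3,5) → sorted (3,3,4,5): b_i ≤ 4+i ∀i, a PF.

3645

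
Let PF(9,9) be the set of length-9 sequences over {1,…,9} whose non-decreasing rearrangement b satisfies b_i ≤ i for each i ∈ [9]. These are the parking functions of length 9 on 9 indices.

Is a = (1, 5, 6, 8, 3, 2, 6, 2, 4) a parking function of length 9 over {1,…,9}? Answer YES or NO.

Rearranged: b = (1, 2, 2, 3, 4, 5, 6, 6, 8).
  b_1=1 ≤ 1
  b_2=2 ≤ 2
  b_3=2 ≤ 3
  b_4=3 ≤ 4
  b_5=4 ≤ 5
  b_6=5 ≤ 6
  b_7=6 ≤ 7
  b_8=6 ≤ 8
  b_9=8 ≤ 9
All bounds hold ⇒ YES

YES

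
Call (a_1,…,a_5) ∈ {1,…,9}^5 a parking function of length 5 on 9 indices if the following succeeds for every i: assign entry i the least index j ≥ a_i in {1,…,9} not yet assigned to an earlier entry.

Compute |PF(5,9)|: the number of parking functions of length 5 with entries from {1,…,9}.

50000

#PF = 5·10^4 = 5 · 10000 = 50000
One tuple (6,7,4,7,8) → sorted (4,6,7,7,8): b_i ≤ 4+i ∀i, a PF.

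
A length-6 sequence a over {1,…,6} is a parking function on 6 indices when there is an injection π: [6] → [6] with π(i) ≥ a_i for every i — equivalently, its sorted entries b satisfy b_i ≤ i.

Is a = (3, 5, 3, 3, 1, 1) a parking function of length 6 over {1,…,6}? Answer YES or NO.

YES

Rearranged: b = (1, 1, 3, 3, 3, 5).
  b_1=1 ≤ 1
  b_2=1 ≤ 2
  b_3=3 ≤ 3
  b_4=3 ≤ 4
  b_5=3 ≤ 5
  b_6=5 ≤ 6
All bounds hold ⇒ YES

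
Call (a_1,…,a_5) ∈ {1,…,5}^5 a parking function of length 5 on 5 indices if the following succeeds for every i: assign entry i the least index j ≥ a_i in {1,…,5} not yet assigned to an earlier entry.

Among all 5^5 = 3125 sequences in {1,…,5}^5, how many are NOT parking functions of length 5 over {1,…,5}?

1829

|PF(5,5)| = (6−5)·6^(5−1) = 1×1296 = 1296 (Pollak)
One tuple (3,4,4,2,2) → sorted (2,2,3,4,4): b_1=2>1, not a PF.
5^5 − 1296 = 3125 − 1296 = 1829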